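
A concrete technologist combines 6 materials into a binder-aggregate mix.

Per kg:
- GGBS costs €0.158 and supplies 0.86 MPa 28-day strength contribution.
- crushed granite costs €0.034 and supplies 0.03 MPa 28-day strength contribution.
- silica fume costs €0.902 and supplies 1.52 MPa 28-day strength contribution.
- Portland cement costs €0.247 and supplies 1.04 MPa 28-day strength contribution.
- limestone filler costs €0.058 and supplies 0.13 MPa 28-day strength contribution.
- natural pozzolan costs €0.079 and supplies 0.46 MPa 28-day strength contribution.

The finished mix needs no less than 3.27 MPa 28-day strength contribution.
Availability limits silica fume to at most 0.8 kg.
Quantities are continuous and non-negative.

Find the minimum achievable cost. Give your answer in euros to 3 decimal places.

Treat it as an LP. Let x1 = kg of GGBS, x2 = kg of crushed granite, x3 = kg of silica fume, x4 = kg of Portland cement, x5 = kg of limestone filler, x6 = kg of natural pozzolan.
min 0.158x1 + 0.034x2 + 0.902x3 + 0.247x4 + 0.058x5 + 0.079x6 subject to:
  0.86x1 + 0.03x2 + 1.52x3 + 1.04x4 + 0.13x5 + 0.46x6 ≥ 3.27   (28-day strength contribution)
  x3 ≤ 0.8
  x1, x2, x3, x4, x5, x6 ≥ 0.
The minimum-cost mix takes nothing from GGBS, crushed granite, silica fume, Portland cement, limestone filler — only natural pozzolan. Binding constraint: 28-day strength contribution.
That vertex is x6 = 7.109.
Cost = 0.079·7.109 = 0.56161.

€0.562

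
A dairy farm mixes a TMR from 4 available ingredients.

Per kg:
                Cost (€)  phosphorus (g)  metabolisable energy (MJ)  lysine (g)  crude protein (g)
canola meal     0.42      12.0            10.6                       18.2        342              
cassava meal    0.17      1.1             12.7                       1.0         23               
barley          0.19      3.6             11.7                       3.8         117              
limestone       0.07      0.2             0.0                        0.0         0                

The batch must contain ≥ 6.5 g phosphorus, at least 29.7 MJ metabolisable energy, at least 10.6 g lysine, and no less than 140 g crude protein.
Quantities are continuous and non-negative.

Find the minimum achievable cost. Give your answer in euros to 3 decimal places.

Let x1 = kg of canola meal, x2 = kg of cassava meal, x3 = kg of barley, x4 = kg of limestone.
min 0.42x1 + 0.17x2 + 0.19x3 + 0.07x4 s.t.:
  12x1 + 1.1x2 + 3.6x3 + 0.2x4 ≥ 6.5   (phosphorus)
  10.6x1 + 12.7x2 + 11.7x3 ≥ 29.7   (metabolisable energy)
  18.2x1 + 1x2 + 3.8x3 ≥ 10.6   (lysine)
  342x1 + 23x2 + 117x3 ≥ 140   (crude protein)
  x1, x2, x3, x4 ≥ 0.
The minimum-cost mix takes nothing from cassava meal, limestone — only canola meal, barley. There the metabolisable energy and lysine constraints are tight.
So canola meal = 0.06464 kg, barley = 2.48 kg.
Total cost: 0.42·0.06464 + 0.19·2.48 = 0.49835.

€0.498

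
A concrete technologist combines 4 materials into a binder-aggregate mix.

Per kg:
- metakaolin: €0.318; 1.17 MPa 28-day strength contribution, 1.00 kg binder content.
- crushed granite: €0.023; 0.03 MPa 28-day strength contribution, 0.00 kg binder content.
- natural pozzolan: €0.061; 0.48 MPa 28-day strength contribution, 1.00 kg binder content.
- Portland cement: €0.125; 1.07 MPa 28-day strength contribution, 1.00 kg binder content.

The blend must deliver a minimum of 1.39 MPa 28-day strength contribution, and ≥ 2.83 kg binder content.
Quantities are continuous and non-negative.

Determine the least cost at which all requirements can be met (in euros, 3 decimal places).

Treat it as an LP. Let x1 = kg of metakaolin, x2 = kg of crushed granite, x3 = kg of natural pozzolan, x4 = kg of Portland cement.
min 0.318x1 + 0.023x2 + 0.061x3 + 0.125x4 s.t.:
  1.17x1 + 0.03x2 + 0.48x3 + 1.07x4 ≥ 1.39   (28-day strength contribution)
  1x1 + 1x3 + 1x4 ≥ 2.83   (binder content)
  x1, x2, x3, x4 ≥ 0.
At the optimum only natural pozzolan, Portland cement are positive (metakaolin, crushed granite = 0). The 28-day strength contribution and binder content requirements are met with equality.
That vertex is x3 = 2.776, x4 = 0.05356.
Objective = 0.061·2.776 + 0.125·0.05356 = 0.17603.

€0.176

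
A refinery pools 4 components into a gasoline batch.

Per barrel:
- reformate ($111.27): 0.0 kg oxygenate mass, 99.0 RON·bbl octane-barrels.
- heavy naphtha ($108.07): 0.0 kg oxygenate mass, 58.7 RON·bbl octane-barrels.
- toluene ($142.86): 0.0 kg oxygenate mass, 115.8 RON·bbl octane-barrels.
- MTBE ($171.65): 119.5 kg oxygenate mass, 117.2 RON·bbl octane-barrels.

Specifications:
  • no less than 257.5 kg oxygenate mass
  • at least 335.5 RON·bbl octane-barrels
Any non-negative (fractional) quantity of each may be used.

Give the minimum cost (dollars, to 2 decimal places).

$463.11

Set it up as a linear program. Let x1 = barrels of reformate, x2 = barrels of heavy naphtha, x3 = barrels of toluene, x4 = barrels of MTBE.
Minimize 111.27x1 + 108.07x2 + 142.86x3 + 171.65x4 s.t.:
  119.5x4 ≥ 257.5   (oxygenate mass)
  99x1 + 58.7x2 + 115.8x3 + 117.2x4 ≥ 335.5   (octane-barrels)
  x1, x2, x3, x4 ≥ 0.
The minimum-cost mix takes nothing from heavy naphtha, toluene — only reformate, MTBE. The oxygenate mass and octane-barrels requirements are met with equality.
So reformate = 0.83794 barrels, MTBE = 2.1548 barrels.
Cost = 111.27·0.83794 + 171.65·2.1548 = 463.1090.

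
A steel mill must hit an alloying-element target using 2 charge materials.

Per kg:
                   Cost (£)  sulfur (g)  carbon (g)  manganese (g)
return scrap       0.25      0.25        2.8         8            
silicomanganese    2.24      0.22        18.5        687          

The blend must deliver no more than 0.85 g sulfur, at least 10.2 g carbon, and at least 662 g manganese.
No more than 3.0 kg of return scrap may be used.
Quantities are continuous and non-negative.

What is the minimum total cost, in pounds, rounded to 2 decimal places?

£2.16

Let x1 = kg of return scrap, x2 = kg of silicomanganese.
Minimise 0.25x1 + 2.24x2 subject to:
  0.25x1 + 0.22x2 ≤ 0.85   (sulfur)
  2.8x1 + 18.5x2 ≥ 10.2   (carbon)
  8x1 + 687x2 ≥ 662   (manganese)
  x1 ≤ 3
  x1, x2 ≥ 0.
The cheapest feasible vertex uses only silicomanganese; return scrap is not used. The manganese requirement is met with equality.
Optimal quantities: silicomanganese = 0.9636 kg.
Total cost: 2.24·0.9636 = 2.1585.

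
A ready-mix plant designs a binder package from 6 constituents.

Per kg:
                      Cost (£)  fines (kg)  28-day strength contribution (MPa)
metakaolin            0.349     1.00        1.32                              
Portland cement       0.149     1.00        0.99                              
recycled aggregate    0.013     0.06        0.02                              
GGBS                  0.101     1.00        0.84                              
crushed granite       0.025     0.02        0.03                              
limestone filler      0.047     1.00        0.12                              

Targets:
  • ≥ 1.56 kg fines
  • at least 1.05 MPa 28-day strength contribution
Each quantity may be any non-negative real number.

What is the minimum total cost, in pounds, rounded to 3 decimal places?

Set it up as a linear program. Let x1 = kg of metakaolin, x2 = kg of Portland cement, x3 = kg of recycled aggregate, x4 = kg of GGBS, x5 = kg of crushed granite, x6 = kg of limestone filler.
Minimize 0.349x1 + 0.149x2 + 0.013x3 + 0.101x4 + 0.025x5 + 0.047x6 subject to:
  1x1 + 1x2 + 0.06x3 + 1x4 + 0.02x5 + 1x6 ≥ 1.56   (fines)
  1.32x1 + 0.99x2 + 0.02x3 + 0.84x4 + 0.03x5 + 0.12x6 ≥ 1.05   (28-day strength contribution)
  x1, x2, x3, x4, x5, x6 ≥ 0.
The minimum-cost mix takes nothing from metakaolin, Portland cement, recycled aggregate, crushed granite — only GGBS, limestone filler. Binding constraints: fines and 28-day strength contribution.
Solving gives x4 = 1.198, x6 = 0.3617.
Cost = 0.101·1.198 + 0.047·0.3617 = 0.13800.

£0.138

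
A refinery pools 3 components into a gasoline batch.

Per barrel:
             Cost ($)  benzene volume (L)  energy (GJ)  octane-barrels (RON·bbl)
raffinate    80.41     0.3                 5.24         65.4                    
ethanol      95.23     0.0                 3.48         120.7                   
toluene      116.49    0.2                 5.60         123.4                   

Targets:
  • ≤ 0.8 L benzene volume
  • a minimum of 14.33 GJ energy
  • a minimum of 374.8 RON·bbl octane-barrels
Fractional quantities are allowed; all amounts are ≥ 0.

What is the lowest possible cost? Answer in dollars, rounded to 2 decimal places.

Set it up as a linear program. Let x1 = barrels of raffinate, x2 = barrels of ethanol, x3 = barrels of toluene.
Minimise 80.41x1 + 95.23x2 + 116.49x3 subject to:
  0.3x1 + 0.2x3 ≤ 0.8   (benzene volume)
  5.24x1 + 3.48x2 + 5.6x3 ≥ 14.33   (energy)
  65.4x1 + 120.7x2 + 123.4x3 ≥ 374.8   (octane-barrels)
  x1, x2, x3 ≥ 0.
The cheapest feasible vertex uses only raffinate, ethanol; toluene is not used. There the energy and octane-barrels constraints are tight.
Optimal quantities: raffinate = 1.05051 barrels, ethanol = 2.53601 barrels.
Objective = 80.41·1.05051 + 95.23·2.53601 = 325.9757.

$325.98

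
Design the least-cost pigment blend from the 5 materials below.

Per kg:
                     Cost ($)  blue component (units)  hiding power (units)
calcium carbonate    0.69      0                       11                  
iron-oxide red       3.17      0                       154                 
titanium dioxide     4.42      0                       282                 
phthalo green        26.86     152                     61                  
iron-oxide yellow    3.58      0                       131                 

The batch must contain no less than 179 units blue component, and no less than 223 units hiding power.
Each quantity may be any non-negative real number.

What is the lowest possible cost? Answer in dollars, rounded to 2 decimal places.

This is a linear program. Let x1 = kg of calcium carbonate, x2 = kg of iron-oxide red, x3 = kg of titanium dioxide, x4 = kg of phthalo green, x5 = kg of iron-oxide yellow.
min 0.69x1 + 3.17x2 + 4.42x3 + 26.86x4 + 3.58x5 subject to:
  152x4 ≥ 179   (blue component)
  11x1 + 154x2 + 282x3 + 61x4 + 131x5 ≥ 223   (hiding power)
  x1, x2, x3, x4, x5 ≥ 0.
The minimum-cost mix takes nothing from calcium carbonate, iron-oxide red, iron-oxide yellow — only titanium dioxide, phthalo green. Binding constraints: blue component and hiding power.
That vertex is x3 = 0.53604, x4 = 1.1776.
Objective = 4.42·0.53604 + 26.86·1.1776 = 33.9996.

$34.00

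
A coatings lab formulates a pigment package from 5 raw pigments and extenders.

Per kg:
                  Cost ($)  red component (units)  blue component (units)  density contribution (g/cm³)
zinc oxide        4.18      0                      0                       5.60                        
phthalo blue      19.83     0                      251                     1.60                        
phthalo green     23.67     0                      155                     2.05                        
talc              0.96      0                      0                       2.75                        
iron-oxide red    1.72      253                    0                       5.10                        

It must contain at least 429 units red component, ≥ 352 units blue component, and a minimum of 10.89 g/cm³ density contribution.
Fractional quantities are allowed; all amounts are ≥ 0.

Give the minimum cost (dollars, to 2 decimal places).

$30.73

Set it up as a linear program. Let x1 = kg of zinc oxide, x2 = kg of phthalo blue, x3 = kg of phthalo green, x4 = kg of talc, x5 = kg of iron-oxide red.
Minimize 4.18x1 + 19.83x2 + 23.67x3 + 0.96x4 + 1.72x5 subject to:
  253x5 ≥ 429   (red component)
  251x2 + 155x3 ≥ 352   (blue component)
  5.6x1 + 1.6x2 + 2.05x3 + 2.75x4 + 5.1x5 ≥ 10.89   (density contribution)
  x1, x2, x3, x4, x5 ≥ 0.
The optimal basis is {phthalo blue, iron-oxide red}; zinc oxide, phthalo green, talc drop out. The red component and blue component requirements are met with equality.
Solving gives x2 = 1.4024, x5 = 1.6957.
Objective = 19.83·1.4024 + 1.72·1.6957 = 30.7262.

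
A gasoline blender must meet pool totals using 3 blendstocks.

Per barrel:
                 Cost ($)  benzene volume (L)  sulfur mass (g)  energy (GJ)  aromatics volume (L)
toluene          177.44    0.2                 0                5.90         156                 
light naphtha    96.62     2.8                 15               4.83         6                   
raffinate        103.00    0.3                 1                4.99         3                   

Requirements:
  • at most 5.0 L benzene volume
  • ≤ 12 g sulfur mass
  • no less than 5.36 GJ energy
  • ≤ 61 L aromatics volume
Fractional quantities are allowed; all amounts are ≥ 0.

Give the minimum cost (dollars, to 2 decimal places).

Let x1 = barrels of toluene, x2 = barrels of light naphtha, x3 = barrels of raffinate.
min 177.44x1 + 96.62x2 + 103x3 subject to:
  0.2x1 + 2.8x2 + 0.3x3 ≤ 5   (benzene volume)
  15x2 + 1x3 ≤ 12   (sulfur mass)
  5.9x1 + 4.83x2 + 4.99x3 ≥ 5.36   (energy)
  156x1 + 6x2 + 3x3 ≤ 61   (aromatics volume)
  x1, x2, x3 ≥ 0.
The minimum-cost mix takes nothing from toluene — only light naphtha, raffinate. There the sulfur mass and energy constraints are tight.
Solving gives x2 = 0.7786, x3 = 0.3205.
Cost = 96.62·0.7786 + 103·0.3205 = 108.2398.

$108.24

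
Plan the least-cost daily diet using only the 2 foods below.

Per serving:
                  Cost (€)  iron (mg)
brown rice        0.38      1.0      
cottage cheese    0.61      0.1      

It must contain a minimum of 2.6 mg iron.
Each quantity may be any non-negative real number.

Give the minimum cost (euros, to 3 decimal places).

€0.988

Treat it as an LP. Let x1 = servings of brown rice, x2 = servings of cottage cheese.
Minimize 0.38x1 + 0.61x2 s.t.:
  1x1 + 0.1x2 ≥ 2.6   (iron)
  x1, x2 ≥ 0.
The optimal basis is {brown rice}; cottage cheese drops out. There the iron constraint is tight.
So brown rice = 2.6 servings.
Total cost: 0.38·2.6 = 0.98800.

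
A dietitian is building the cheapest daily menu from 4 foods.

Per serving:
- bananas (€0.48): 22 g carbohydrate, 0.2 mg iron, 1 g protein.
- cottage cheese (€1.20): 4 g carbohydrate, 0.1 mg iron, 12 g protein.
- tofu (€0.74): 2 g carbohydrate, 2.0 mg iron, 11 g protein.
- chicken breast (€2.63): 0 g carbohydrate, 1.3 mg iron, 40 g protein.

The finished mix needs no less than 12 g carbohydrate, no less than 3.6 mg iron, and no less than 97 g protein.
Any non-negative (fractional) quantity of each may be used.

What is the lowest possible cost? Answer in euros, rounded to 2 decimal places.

€6.48

Treat it as an LP. Let x1 = servings of bananas, x2 = servings of cottage cheese, x3 = servings of tofu, x4 = servings of chicken breast.
min 0.48x1 + 1.2x2 + 0.74x3 + 2.63x4 with:
  22x1 + 4x2 + 2x3 ≥ 12   (carbohydrate)
  0.2x1 + 0.1x2 + 2x3 + 1.3x4 ≥ 3.6   (iron)
  1x1 + 12x2 + 11x3 + 40x4 ≥ 97   (protein)
  x1, x2, x3, x4 ≥ 0.
The optimal basis is {tofu, chicken breast}; bananas, cottage cheese drop out. There the carbohydrate and protein constraints are tight.
That vertex is x3 = 6, x4 = 0.775.
Hence cost = 0.74·6 + 2.63·0.775 = €6.4783.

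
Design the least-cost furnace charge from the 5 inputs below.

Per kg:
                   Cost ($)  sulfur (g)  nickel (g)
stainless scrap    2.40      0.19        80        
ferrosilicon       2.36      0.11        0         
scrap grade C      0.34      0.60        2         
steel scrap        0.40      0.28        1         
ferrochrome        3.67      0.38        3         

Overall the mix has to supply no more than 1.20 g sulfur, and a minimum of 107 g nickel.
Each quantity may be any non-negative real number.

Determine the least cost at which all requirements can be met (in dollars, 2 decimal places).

$3.21

Treat it as an LP. Let x1 = kg of stainless scrap, x2 = kg of ferrosilicon, x3 = kg of scrap grade C, x4 = kg of steel scrap, x5 = kg of ferrochrome.
min 2.4x1 + 2.36x2 + 0.34x3 + 0.4x4 + 3.67x5 subject to:
  0.19x1 + 0.11x2 + 0.6x3 + 0.28x4 + 0.38x5 ≤ 1.2   (sulfur)
  80x1 + 2x3 + 1x4 + 3x5 ≥ 107   (nickel)
  x1, x2, x3, x4, x5 ≥ 0.
At the optimum only stainless scrap is positive (ferrosilicon, scrap grade C, steel scrap, ferrochrome = 0). The nickel requirement is met with equality.
Solving gives x1 = 1.337.
Cost = 2.4·1.337 = 3.2088.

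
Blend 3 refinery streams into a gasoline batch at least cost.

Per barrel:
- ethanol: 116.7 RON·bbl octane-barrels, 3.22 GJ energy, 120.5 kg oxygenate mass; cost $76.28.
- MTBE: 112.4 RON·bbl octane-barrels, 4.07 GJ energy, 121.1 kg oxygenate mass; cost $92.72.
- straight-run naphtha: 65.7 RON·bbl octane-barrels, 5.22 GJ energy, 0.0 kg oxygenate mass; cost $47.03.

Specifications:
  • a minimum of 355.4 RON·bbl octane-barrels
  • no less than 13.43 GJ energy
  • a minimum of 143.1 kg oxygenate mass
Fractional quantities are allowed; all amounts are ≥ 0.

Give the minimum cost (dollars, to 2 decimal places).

$236.65

Let x1 = barrels of ethanol, x2 = barrels of MTBE, x3 = barrels of straight-run naphtha.
Minimize 76.28x1 + 92.72x2 + 47.03x3 s.t.:
  116.7x1 + 112.4x2 + 65.7x3 ≥ 355.4   (octane-barrels)
  3.22x1 + 4.07x2 + 5.22x3 ≥ 13.43   (energy)
  120.5x1 + 121.1x2 ≥ 143.1   (oxygenate mass)
  x1, x2, x3 ≥ 0.
The optimal basis is {ethanol, straight-run naphtha}; MTBE drops out. Binding constraints: octane-barrels and energy.
So ethanol = 2.44665 barrels, straight-run naphtha = 1.06356 barrels.
Total cost: 76.28·2.44665 + 47.03·1.06356 = 236.6497.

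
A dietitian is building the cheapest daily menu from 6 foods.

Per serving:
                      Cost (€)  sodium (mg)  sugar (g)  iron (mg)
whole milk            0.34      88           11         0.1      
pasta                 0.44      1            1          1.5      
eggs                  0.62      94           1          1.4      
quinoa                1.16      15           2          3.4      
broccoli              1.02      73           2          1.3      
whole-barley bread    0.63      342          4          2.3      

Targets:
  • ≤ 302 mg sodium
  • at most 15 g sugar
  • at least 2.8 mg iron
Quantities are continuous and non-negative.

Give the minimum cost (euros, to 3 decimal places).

Let x1 = servings of whole milk, x2 = servings of pasta, x3 = servings of eggs, x4 = servings of quinoa, x5 = servings of broccoli, x6 = servings of whole-barley bread.
Minimize 0.34x1 + 0.44x2 + 0.62x3 + 1.16x4 + 1.02x5 + 0.63x6 subject to:
  88x1 + 1x2 + 94x3 + 15x4 + 73x5 + 342x6 ≤ 302   (sodium)
  11x1 + 1x2 + 1x3 + 2x4 + 2x5 + 4x6 ≤ 15   (sugar)
  0.1x1 + 1.5x2 + 1.4x3 + 3.4x4 + 1.3x5 + 2.3x6 ≥ 2.8   (iron)
  x1, x2, x3, x4, x5, x6 ≥ 0.
The optimal basis is {pasta, whole-barley bread}; whole milk, eggs, quinoa, broccoli drop out. There the sodium and iron constraints are tight.
That vertex is x2 = 0.515, x6 = 0.8815.
Cost = 0.44·0.515 + 0.63·0.8815 = 0.78195.

€0.782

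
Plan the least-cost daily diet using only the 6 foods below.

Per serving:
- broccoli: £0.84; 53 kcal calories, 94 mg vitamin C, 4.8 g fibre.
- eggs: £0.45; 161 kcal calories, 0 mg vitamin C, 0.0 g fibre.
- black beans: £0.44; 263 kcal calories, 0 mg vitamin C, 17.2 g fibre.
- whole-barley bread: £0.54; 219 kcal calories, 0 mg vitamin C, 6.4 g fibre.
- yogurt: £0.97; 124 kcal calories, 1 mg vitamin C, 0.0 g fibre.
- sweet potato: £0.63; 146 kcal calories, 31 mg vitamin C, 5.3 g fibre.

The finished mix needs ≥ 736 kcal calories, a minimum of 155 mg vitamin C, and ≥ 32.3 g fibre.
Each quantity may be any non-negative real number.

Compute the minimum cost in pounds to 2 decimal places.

£2.47

Let x1 = servings of broccoli, x2 = servings of eggs, x3 = servings of black beans, x4 = servings of whole-barley bread, x5 = servings of yogurt, x6 = servings of sweet potato.
Minimise 0.84x1 + 0.45x2 + 0.44x3 + 0.54x4 + 0.97x5 + 0.63x6 with:
  53x1 + 161x2 + 263x3 + 219x4 + 124x5 + 146x6 ≥ 736   (calories)
  94x1 + 1x5 + 31x6 ≥ 155   (vitamin C)
  4.8x1 + 17.2x3 + 6.4x4 + 5.3x6 ≥ 32.3   (fibre)
  x1, x2, x3, x4, x5, x6 ≥ 0.
The minimum-cost mix takes nothing from eggs, whole-barley bread, yogurt, sweet potato — only broccoli, black beans. The calories and vitamin C requirements are met with equality.
So broccoli = 1.649 servings, black beans = 2.466 servings.
Cost = 0.84·1.649 + 0.44·2.466 = 2.4702.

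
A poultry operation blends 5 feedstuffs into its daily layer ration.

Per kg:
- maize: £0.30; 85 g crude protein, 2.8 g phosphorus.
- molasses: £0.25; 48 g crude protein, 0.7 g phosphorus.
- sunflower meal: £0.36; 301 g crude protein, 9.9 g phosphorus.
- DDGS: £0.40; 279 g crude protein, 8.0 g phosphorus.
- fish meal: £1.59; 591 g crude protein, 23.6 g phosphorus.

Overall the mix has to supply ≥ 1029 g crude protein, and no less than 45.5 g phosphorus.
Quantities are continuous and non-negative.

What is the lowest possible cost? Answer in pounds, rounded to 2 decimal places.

£1.65

Set it up as a linear program. Let x1 = kg of maize, x2 = kg of molasses, x3 = kg of sunflower meal, x4 = kg of DDGS, x5 = kg of fish meal.
min 0.3x1 + 0.25x2 + 0.36x3 + 0.4x4 + 1.59x5 with:
  85x1 + 48x2 + 301x3 + 279x4 + 591x5 ≥ 1029   (crude protein)
  2.8x1 + 0.7x2 + 9.9x3 + 8x4 + 23.6x5 ≥ 45.5   (phosphorus)
  x1, x2, x3, x4, x5 ≥ 0.
The minimum-cost mix takes nothing from maize, molasses, DDGS, fish meal — only sunflower meal. Binding constraint: phosphorus.
So sunflower meal = 4.596 kg.
Cost = 0.36·4.596 = 1.6546.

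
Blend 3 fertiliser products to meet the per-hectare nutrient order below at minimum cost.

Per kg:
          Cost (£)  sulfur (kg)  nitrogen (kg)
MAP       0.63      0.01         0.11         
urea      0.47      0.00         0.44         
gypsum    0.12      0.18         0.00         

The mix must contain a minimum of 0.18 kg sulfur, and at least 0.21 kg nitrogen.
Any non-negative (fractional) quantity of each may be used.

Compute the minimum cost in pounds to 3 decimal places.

£0.344

Treat it as an LP. Let x1 = kg of MAP, x2 = kg of urea, x3 = kg of gypsum.
Minimise 0.63x1 + 0.47x2 + 0.12x3 s.t.:
  0.01x1 + 0.18x3 ≥ 0.18   (sulfur)
  0.11x1 + 0.44x2 ≥ 0.21   (nitrogen)
  x1, x2, x3 ≥ 0.
The optimal basis is {urea, gypsum}; MAP drops out. The sulfur and nitrogen requirements are met with equality.
So urea = 0.4773 kg, gypsum = 1 kg.
Objective = 0.47·0.4773 + 0.12·1 = 0.34433.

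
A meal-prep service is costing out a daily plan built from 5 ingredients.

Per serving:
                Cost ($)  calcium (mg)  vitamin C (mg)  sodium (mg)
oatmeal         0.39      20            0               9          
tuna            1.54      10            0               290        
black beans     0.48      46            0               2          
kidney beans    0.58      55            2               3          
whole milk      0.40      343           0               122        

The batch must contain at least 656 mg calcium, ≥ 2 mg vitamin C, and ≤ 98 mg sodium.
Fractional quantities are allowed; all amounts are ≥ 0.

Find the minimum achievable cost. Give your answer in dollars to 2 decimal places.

Treat it as an LP. Let x1 = servings of oatmeal, x2 = servings of tuna, x3 = servings of black beans, x4 = servings of kidney beans, x5 = servings of whole milk.
Minimise 0.39x1 + 1.54x2 + 0.48x3 + 0.58x4 + 0.4x5 s.t.:
  20x1 + 10x2 + 46x3 + 55x4 + 343x5 ≥ 656   (calcium)
  2x4 ≥ 2   (vitamin C)
  9x1 + 290x2 + 2x3 + 3x4 + 122x5 ≤ 98   (sodium)
  x1, x2, x3, x4, x5 ≥ 0.
The optimal basis is {black beans, kidney beans, whole milk}; oatmeal, tuna drop out. Binding constraints: calcium, vitamin C, sodium.
That vertex is x3 = 8.27, x4 = 1, x5 = 0.6431.
Hence cost = 0.48·8.27 + 0.58·1 + 0.4·0.6431 = $4.8068.

$4.81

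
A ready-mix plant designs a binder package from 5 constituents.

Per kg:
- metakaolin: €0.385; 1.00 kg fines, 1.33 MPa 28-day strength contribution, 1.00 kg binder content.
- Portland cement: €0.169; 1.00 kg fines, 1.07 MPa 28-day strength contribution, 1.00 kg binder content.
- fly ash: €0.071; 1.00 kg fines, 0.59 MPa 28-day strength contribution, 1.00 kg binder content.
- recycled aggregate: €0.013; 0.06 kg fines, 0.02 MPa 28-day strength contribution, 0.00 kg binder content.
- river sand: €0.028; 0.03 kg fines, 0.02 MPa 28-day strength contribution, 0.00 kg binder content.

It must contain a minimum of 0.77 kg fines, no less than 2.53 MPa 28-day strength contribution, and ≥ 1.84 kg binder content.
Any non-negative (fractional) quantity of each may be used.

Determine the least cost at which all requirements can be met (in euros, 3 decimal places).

Set it up as a linear program. Let x1 = kg of metakaolin, x2 = kg of Portland cement, x3 = kg of fly ash, x4 = kg of recycled aggregate, x5 = kg of river sand.
min 0.385x1 + 0.169x2 + 0.071x3 + 0.013x4 + 0.028x5 with:
  1x1 + 1x2 + 1x3 + 0.06x4 + 0.03x5 ≥ 0.77   (fines)
  1.33x1 + 1.07x2 + 0.59x3 + 0.02x4 + 0.02x5 ≥ 2.53   (28-day strength contribution)
  1x1 + 1x2 + 1x3 ≥ 1.84   (binder content)
  x1, x2, x3, x4, x5 ≥ 0.
The cheapest feasible vertex uses only fly ash; metakaolin, Portland cement, recycled aggregate, river sand are not used. Binding constraint: 28-day strength contribution.
Optimal quantities: fly ash = 4.288 kg.
Total cost: 0.071·4.288 = 0.30445.

€0.304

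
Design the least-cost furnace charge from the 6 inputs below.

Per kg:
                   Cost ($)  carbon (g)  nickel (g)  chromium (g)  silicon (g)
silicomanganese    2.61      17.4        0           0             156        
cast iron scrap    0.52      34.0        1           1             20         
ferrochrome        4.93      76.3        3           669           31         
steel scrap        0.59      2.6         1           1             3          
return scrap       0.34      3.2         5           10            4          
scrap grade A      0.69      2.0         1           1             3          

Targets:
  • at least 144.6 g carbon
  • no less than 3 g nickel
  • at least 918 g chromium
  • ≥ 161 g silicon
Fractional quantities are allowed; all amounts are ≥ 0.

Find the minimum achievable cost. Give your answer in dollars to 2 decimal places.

$8.90

Let x1 = kg of silicomanganese, x2 = kg of cast iron scrap, x3 = kg of ferrochrome, x4 = kg of steel scrap, x5 = kg of return scrap, x6 = kg of scrap grade A.
Minimise 2.61x1 + 0.52x2 + 4.93x3 + 0.59x4 + 0.34x5 + 0.69x6 with:
  17.4x1 + 34x2 + 76.3x3 + 2.6x4 + 3.2x5 + 2x6 ≥ 144.6   (carbon)
  1x2 + 3x3 + 1x4 + 5x5 + 1x6 ≥ 3   (nickel)
  1x2 + 669x3 + 1x4 + 10x5 + 1x6 ≥ 918   (chromium)
  156x1 + 20x2 + 31x3 + 3x4 + 4x5 + 3x6 ≥ 161   (silicon)
  x1, x2, x3, x4, x5, x6 ≥ 0.
The minimum-cost mix takes nothing from steel scrap, return scrap, scrap grade A — only silicomanganese, cast iron scrap, ferrochrome. There the carbon, chromium, silicon constraints are tight.
Solving gives x1 = 0.6516, x2 = 0.843, x3 = 1.371.
Cost = 2.61·0.6516 + 0.52·0.843 + 4.93·1.371 = 8.8981.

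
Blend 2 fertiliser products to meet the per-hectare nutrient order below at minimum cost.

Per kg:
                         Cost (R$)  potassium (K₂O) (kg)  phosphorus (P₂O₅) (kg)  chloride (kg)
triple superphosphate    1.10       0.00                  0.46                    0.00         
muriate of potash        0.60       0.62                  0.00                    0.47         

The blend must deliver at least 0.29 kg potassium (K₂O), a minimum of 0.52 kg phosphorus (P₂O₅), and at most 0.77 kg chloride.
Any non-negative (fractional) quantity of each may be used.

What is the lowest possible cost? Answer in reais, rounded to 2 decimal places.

Treat it as an LP. Let x1 = kg of triple superphosphate, x2 = kg of muriate of potash.
Minimize 1.1x1 + 0.6x2 subject to:
  0.62x2 ≥ 0.29   (potassium (K₂O))
  0.46x1 ≥ 0.52   (phosphorus (P₂O₅))
  0.47x2 ≤ 0.77   (chloride)
  x1, x2 ≥ 0.
Both inputs are positive at the optimum. There the potassium (K₂O) and phosphorus (P₂O₅) constraints are tight.
Optimal quantities: triple superphosphate = 1.13 kg, muriate of potash = 0.4677 kg.
Objective = 1.1·1.13 + 0.6·0.4677 = 1.5236.

R$1.52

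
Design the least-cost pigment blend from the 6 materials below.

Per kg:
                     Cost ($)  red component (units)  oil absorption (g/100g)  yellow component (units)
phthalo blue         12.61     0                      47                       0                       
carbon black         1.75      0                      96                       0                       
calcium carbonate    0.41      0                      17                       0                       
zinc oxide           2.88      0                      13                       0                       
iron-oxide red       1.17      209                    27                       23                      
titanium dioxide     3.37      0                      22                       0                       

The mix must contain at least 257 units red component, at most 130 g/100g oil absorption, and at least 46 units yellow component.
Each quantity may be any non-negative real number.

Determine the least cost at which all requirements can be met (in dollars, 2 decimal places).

Treat it as an LP. Let x1 = kg of phthalo blue, x2 = kg of carbon black, x3 = kg of calcium carbonate, x4 = kg of zinc oxide, x5 = kg of iron-oxide red, x6 = kg of titanium dioxide.
Minimize 12.61x1 + 1.75x2 + 0.41x3 + 2.88x4 + 1.17x5 + 3.37x6 subject to:
  209x5 ≥ 257   (red component)
  47x1 + 96x2 + 17x3 + 13x4 + 27x5 + 22x6 ≤ 130   (oil absorption)
  23x5 ≥ 46   (yellow component)
  x1, x2, x3, x4, x5, x6 ≥ 0.
The minimum-cost mix takes nothing from phthalo blue, carbon black, calcium carbonate, zinc oxide, titanium dioxide — only iron-oxide red. The yellow component requirement is met with equality.
So iron-oxide red = 2 kg.
Objective = 1.17·2 = 2.3400.

$2.34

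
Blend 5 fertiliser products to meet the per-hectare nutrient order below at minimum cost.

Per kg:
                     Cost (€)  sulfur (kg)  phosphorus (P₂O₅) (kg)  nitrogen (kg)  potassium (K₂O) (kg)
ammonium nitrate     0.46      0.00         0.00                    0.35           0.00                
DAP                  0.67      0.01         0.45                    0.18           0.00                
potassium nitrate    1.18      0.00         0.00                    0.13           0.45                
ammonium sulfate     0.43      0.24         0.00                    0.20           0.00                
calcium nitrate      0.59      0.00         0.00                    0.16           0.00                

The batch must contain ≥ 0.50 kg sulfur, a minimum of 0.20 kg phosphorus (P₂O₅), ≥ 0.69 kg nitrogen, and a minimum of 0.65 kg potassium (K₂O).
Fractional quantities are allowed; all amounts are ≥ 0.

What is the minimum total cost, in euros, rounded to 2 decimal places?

Set it up as a linear program. Let x1 = kg of ammonium nitrate, x2 = kg of DAP, x3 = kg of potassium nitrate, x4 = kg of ammonium sulfate, x5 = kg of calcium nitrate.
Minimize 0.46x1 + 0.67x2 + 1.18x3 + 0.43x4 + 0.59x5 s.t.:
  0.01x2 + 0.24x4 ≥ 0.5   (sulfur)
  0.45x2 ≥ 0.2   (phosphorus (P₂O₅))
  0.35x1 + 0.18x2 + 0.13x3 + 0.2x4 + 0.16x5 ≥ 0.69   (nitrogen)
  0.45x3 ≥ 0.65   (potassium (K₂O))
  x1, x2, x3, x4, x5 ≥ 0.
The cheapest feasible vertex uses only ammonium nitrate, DAP, potassium nitrate, ammonium sulfate; calcium nitrate is not used. The sulfur, phosphorus (P₂O₅), nitrogen, potassium (K₂O) requirements are met with equality.
So ammonium nitrate = 0.02646 kg, DAP = 0.4444 kg, potassium nitrate = 1.444 kg, ammonium sulfate = 2.065 kg.
Cost = 0.46·0.02646 + 0.67·0.4444 + 1.18·1.444 + 0.43·2.065 = 2.9018.

€2.90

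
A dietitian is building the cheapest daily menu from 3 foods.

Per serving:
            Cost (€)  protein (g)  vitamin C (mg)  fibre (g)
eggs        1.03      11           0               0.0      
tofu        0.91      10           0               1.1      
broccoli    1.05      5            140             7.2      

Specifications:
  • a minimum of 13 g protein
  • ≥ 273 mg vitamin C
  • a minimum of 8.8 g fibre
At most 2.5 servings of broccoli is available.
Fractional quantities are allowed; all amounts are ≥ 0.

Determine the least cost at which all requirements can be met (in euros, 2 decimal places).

€2.34

Let x1 = servings of eggs, x2 = servings of tofu, x3 = servings of broccoli.
Minimise 1.03x1 + 0.91x2 + 1.05x3 with:
  11x1 + 10x2 + 5x3 ≥ 13   (protein)
  140x3 ≥ 273   (vitamin C)
  1.1x2 + 7.2x3 ≥ 8.8   (fibre)
  x3 ≤ 2.5
  x1, x2, x3 ≥ 0.
The cheapest feasible vertex uses only tofu, broccoli; eggs is not used. Binding constraints: protein and vitamin C.
So tofu = 0.325 servings, broccoli = 1.95 servings.
Hence cost = 0.91·0.325 + 1.05·1.95 = €2.3433.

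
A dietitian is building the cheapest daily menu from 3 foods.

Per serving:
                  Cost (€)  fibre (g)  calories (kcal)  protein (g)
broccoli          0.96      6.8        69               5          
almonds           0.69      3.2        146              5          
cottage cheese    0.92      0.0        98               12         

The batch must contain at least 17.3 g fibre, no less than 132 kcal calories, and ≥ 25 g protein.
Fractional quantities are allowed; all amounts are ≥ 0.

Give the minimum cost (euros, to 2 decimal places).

€3.38

Set it up as a linear program. Let x1 = servings of broccoli, x2 = servings of almonds, x3 = servings of cottage cheese.
min 0.96x1 + 0.69x2 + 0.92x3 s.t.:
  6.8x1 + 3.2x2 ≥ 17.3   (fibre)
  69x1 + 146x2 + 98x3 ≥ 132   (calories)
  5x1 + 5x2 + 12x3 ≥ 25   (protein)
  x1, x2, x3 ≥ 0.
The minimum-cost mix takes nothing from almonds — only broccoli, cottage cheese. There the fibre and protein constraints are tight.
That vertex is x1 = 2.544, x3 = 1.023.
Objective = 0.96·2.544 + 0.92·1.023 = 3.3834.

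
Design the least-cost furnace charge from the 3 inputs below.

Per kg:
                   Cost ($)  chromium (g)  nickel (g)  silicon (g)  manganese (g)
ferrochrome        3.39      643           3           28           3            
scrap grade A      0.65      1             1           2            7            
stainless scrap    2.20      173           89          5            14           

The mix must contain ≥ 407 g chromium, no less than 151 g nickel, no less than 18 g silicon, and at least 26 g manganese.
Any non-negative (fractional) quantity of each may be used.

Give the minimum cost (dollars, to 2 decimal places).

$4.95

Set it up as a linear program. Let x1 = kg of ferrochrome, x2 = kg of scrap grade A, x3 = kg of stainless scrap.
min 3.39x1 + 0.65x2 + 2.2x3 with:
  643x1 + 1x2 + 173x3 ≥ 407   (chromium)
  3x1 + 1x2 + 89x3 ≥ 151   (nickel)
  28x1 + 2x2 + 5x3 ≥ 18   (silicon)
  3x1 + 7x2 + 14x3 ≥ 26   (manganese)
  x1, x2, x3 ≥ 0.
All 3 inputs are positive at the optimum. The nickel, silicon, manganese requirements are met with equality.
Solving gives x1 = 0.3275, x2 = 0.2074, x3 = 1.683.
Objective = 3.39·0.3275 + 0.65·0.2074 + 2.2·1.683 = 4.9476.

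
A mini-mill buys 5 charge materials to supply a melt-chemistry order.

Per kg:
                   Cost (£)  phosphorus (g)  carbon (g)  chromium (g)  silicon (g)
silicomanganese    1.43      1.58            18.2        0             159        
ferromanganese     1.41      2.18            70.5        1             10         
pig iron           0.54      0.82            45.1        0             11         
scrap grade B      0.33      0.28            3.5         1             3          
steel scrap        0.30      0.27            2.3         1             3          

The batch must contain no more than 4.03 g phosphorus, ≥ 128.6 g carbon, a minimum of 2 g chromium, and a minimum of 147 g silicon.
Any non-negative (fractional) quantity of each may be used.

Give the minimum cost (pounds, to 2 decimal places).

Let x1 = kg of silicomanganese, x2 = kg of ferromanganese, x3 = kg of pig iron, x4 = kg of scrap grade B, x5 = kg of steel scrap.
min 1.43x1 + 1.41x2 + 0.54x3 + 0.33x4 + 0.3x5 with:
  1.58x1 + 2.18x2 + 0.82x3 + 0.28x4 + 0.27x5 ≤ 4.03   (phosphorus)
  18.2x1 + 70.5x2 + 45.1x3 + 3.5x4 + 2.3x5 ≥ 128.6   (carbon)
  1x2 + 1x4 + 1x5 ≥ 2   (chromium)
  159x1 + 10x2 + 11x3 + 3x4 + 3x5 ≥ 147   (silicon)
  x1, x2, x3, x4, x5 ≥ 0.
The optimal basis is {silicomanganese, pig iron, steel scrap}; ferromanganese, scrap grade B drop out. There the carbon, chromium, silicon constraints are tight.
Optimal quantities: silicomanganese = 0.7166 kg, pig iron = 2.46 kg, steel scrap = 2 kg.
Cost = 1.43·0.7166 + 0.54·2.46 + 0.3·2 = 2.9531.

£2.95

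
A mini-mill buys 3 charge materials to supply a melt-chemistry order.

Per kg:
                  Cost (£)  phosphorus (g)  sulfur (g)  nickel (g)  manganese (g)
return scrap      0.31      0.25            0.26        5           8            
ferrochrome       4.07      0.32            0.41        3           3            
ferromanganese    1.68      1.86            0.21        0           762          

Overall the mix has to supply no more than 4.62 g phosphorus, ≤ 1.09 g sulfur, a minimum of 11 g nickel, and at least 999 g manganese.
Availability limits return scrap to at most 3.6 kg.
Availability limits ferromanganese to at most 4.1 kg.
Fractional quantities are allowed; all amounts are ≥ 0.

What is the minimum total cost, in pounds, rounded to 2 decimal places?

Let x1 = kg of return scrap, x2 = kg of ferrochrome, x3 = kg of ferromanganese.
min 0.31x1 + 4.07x2 + 1.68x3 subject to:
  0.25x1 + 0.32x2 + 1.86x3 ≤ 4.62   (phosphorus)
  0.26x1 + 0.41x2 + 0.21x3 ≤ 1.09   (sulfur)
  5x1 + 3x2 ≥ 11   (nickel)
  8x1 + 3x2 + 762x3 ≥ 999   (manganese)
  x1 ≤ 3.6
  x3 ≤ 4.1
  x1, x2, x3 ≥ 0.
The minimum-cost mix takes nothing from ferrochrome — only return scrap, ferromanganese. There the nickel and manganese constraints are tight.
That vertex is x1 = 2.2, x3 = 1.288.
Objective = 0.31·2.2 + 1.68·1.288 = 2.8458.

£2.85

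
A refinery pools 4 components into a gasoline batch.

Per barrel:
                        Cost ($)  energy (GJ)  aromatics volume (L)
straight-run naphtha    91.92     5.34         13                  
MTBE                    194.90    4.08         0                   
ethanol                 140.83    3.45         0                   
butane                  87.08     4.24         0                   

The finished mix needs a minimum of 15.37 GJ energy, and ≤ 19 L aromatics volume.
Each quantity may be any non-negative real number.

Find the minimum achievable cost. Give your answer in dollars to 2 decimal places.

$289.72

Let x1 = barrels of straight-run naphtha, x2 = barrels of MTBE, x3 = barrels of ethanol, x4 = barrels of butane.
Minimize 91.92x1 + 194.9x2 + 140.83x3 + 87.08x4 subject to:
  5.34x1 + 4.08x2 + 3.45x3 + 4.24x4 ≥ 15.37   (energy)
  13x1 ≤ 19   (aromatics volume)
  x1, x2, x3, x4 ≥ 0.
The cheapest feasible vertex uses only straight-run naphtha, butane; MTBE, ethanol are not used. There the energy and aromatics volume constraints are tight.
Solving gives x1 = 1.4615, x4 = 1.7843.
Hence cost = 91.92·1.4615 + 87.08·1.7843 = $289.7179.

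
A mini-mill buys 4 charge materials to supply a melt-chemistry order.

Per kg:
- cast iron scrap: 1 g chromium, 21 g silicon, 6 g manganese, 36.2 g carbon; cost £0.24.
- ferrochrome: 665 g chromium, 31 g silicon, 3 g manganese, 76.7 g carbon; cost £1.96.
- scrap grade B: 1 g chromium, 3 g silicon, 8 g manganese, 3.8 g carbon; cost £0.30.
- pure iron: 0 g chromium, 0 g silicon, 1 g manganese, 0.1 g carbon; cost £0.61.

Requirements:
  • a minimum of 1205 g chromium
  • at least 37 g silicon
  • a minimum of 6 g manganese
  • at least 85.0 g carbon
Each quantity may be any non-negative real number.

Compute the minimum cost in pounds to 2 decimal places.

£3.57

This is a linear program. Let x1 = kg of cast iron scrap, x2 = kg of ferrochrome, x3 = kg of scrap grade B, x4 = kg of pure iron.
Minimise 0.24x1 + 1.96x2 + 0.3x3 + 0.61x4 subject to:
  1x1 + 665x2 + 1x3 ≥ 1205   (chromium)
  21x1 + 31x2 + 3x3 ≥ 37   (silicon)
  6x1 + 3x2 + 8x3 + 1x4 ≥ 6   (manganese)
  36.2x1 + 76.7x2 + 3.8x3 + 0.1x4 ≥ 85   (carbon)
  x1, x2, x3, x4 ≥ 0.
The minimum-cost mix takes nothing from cast iron scrap, pure iron — only ferrochrome, scrap grade B. There the chromium and manganese constraints are tight.
That vertex is x2 = 1.812, x3 = 0.07053.
Objective = 1.96·1.812 + 0.3·0.07053 = 3.5727.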